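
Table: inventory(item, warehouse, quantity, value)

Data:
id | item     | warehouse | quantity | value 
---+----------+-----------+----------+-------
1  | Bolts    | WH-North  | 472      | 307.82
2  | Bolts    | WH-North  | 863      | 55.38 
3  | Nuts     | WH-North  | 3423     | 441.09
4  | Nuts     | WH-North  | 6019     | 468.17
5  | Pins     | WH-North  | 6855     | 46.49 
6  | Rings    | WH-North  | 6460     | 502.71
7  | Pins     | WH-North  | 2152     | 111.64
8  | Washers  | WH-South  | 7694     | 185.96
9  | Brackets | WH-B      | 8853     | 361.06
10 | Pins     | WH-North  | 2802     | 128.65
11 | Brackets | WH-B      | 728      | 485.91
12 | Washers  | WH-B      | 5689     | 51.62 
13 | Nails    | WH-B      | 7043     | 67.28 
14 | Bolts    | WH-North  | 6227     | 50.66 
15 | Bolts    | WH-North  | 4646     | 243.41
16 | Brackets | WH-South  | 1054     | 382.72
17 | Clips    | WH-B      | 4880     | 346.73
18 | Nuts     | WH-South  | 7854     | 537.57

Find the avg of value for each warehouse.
SELECT warehouse, AVG(value) as result
FROM inventory
GROUP BY warehouse

Result:
  WH-B: 262.52
  WH-North: 235.60
  WH-South: 368.75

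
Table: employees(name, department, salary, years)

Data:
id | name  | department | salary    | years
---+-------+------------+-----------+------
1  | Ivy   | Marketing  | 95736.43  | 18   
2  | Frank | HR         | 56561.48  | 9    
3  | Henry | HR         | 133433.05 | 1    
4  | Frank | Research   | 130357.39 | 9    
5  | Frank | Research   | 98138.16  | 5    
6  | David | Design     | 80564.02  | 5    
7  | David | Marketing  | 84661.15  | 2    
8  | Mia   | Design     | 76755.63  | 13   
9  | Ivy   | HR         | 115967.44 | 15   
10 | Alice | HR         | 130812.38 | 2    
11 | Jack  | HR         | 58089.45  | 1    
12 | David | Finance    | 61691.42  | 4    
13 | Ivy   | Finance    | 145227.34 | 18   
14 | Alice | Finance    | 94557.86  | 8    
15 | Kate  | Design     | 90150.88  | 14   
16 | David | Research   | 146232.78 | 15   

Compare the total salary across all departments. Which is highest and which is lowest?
SELECT department, SUM(salary)
FROM employees
GROUP BY department
ORDER BY SUM(salary)

All groups:
  Marketing: 180397.58
  Design: 247470.53
  Finance: 301476.62
  Research: 374728.33
  HR: 494863.80

Highest: HR (494863.80)
Lowest: Marketing (180397.58)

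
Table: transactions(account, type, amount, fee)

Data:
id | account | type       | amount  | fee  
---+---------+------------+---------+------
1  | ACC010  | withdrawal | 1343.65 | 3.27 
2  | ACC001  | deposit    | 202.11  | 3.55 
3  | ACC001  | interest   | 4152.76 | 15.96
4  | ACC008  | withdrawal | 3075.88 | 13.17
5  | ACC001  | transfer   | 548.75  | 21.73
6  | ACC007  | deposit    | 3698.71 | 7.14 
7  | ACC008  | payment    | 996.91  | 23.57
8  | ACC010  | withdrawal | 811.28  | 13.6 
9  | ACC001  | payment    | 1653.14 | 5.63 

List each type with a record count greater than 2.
SELECT type, COUNT(*) as cnt
FROM transactions
GROUP BY type
HAVING COUNT(*) > 2

Result:
  withdrawal: 3

Note: HAVING filters groups after aggregation, WHERE filters rows before.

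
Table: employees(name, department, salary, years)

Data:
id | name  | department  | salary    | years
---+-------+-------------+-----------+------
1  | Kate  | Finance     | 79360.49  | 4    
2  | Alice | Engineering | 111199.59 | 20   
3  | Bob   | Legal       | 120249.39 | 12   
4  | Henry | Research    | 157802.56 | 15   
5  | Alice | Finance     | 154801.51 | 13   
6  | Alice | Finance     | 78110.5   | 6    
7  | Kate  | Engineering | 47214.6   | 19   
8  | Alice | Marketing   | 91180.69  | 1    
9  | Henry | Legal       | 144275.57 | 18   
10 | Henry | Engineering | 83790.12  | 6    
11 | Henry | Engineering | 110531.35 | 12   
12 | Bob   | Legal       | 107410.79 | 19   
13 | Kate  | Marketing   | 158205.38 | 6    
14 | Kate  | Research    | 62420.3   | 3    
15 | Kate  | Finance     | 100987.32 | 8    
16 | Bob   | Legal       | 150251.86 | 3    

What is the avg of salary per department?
SELECT department, AVG(salary) as result
FROM employees
GROUP BY department

Result:
  Engineering: 88183.92
  Finance: 103314.96
  Legal: 130546.90
  Marketing: 124693.04
  Research: 110111.43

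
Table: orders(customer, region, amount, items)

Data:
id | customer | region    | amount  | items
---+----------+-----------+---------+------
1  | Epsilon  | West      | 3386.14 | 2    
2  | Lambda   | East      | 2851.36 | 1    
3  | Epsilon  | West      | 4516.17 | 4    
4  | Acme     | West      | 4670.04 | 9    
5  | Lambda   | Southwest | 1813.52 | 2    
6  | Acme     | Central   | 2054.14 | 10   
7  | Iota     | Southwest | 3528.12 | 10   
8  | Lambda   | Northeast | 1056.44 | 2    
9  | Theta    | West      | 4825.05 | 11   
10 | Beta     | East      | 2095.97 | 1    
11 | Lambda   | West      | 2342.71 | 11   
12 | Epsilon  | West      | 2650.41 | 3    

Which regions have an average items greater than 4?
SELECT region, AVG(items)
FROM orders
GROUP BY region
HAVING AVG(items) > 4

Result:
  Central: avg=10.00
  Southwest: avg=6.00
  West: avg=6.67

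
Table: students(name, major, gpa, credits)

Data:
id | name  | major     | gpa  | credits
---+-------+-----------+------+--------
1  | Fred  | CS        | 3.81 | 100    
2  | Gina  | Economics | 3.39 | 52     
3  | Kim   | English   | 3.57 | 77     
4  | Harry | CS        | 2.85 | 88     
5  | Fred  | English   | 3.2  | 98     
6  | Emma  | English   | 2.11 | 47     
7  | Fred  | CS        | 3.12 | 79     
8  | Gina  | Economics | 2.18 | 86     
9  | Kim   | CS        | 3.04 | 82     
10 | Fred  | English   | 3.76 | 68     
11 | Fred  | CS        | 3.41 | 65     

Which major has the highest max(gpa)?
SELECT major, MAX(gpa) as val
FROM students
GROUP BY major
ORDER BY val DESC
LIMIT 1

Result: CS with max(gpa) = 3.81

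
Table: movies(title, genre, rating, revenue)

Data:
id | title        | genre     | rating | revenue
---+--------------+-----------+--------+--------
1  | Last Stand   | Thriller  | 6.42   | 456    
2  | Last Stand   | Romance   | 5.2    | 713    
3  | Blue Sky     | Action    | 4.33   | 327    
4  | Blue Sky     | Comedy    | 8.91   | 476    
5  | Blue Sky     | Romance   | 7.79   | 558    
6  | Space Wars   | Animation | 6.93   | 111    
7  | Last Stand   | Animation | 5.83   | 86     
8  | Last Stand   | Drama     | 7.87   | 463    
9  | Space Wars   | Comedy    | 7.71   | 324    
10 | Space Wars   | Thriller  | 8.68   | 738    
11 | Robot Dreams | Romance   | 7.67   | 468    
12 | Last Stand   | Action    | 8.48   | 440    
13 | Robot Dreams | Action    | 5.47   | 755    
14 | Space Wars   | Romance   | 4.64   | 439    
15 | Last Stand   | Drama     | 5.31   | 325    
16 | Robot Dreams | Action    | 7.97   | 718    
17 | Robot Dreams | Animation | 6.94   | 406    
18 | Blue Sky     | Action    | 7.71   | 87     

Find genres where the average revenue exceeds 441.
SELECT genre, AVG(revenue)
FROM movies
GROUP BY genre
HAVING AVG(revenue) > 441

Result:
  Action: avg=465.40
  Romance: avg=544.50
  Thriller: avg=597.00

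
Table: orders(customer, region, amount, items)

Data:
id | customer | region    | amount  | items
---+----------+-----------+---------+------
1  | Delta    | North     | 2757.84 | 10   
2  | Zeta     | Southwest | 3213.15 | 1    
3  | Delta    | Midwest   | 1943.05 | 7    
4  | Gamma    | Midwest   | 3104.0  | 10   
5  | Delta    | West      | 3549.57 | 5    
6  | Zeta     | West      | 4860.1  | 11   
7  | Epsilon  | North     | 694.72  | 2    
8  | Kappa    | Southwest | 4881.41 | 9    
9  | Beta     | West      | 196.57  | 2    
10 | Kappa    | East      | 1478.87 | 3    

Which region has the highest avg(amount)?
SELECT region, AVG(amount) as val
FROM orders
GROUP BY region
ORDER BY val DESC
LIMIT 1

Result: Southwest with avg(amount) = 4047.28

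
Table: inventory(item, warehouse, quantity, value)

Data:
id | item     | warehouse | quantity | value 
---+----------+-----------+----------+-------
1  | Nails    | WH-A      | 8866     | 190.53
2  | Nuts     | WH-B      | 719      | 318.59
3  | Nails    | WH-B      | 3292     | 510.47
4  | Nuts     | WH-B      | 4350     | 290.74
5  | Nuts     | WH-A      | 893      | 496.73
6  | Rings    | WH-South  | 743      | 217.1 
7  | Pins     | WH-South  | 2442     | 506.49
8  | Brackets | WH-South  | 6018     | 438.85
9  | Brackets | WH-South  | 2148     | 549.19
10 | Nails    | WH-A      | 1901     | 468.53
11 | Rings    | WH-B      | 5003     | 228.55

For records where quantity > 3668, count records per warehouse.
SELECT warehouse, COUNT(*)
FROM inventory
WHERE quantity > 3668
GROUP BY warehouse

Note: WHERE filters rows before grouping.

Result:
  WH-A: 1
  WH-B: 2
  WH-South: 1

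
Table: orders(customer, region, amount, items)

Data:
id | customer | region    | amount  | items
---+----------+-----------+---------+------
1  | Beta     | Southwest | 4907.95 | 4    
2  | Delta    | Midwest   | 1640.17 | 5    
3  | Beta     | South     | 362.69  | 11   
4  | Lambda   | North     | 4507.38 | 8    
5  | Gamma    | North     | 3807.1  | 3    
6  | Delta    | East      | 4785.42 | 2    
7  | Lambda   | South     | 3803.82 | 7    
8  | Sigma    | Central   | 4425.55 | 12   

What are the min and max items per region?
SELECT region, MIN(items), MAX(items)
FROM orders
GROUP BY region

Result:
  Central: min=12, max=12
  East: min=2, max=2
  Midwest: min=5, max=5
  North: min=3, max=8
  South: min=7, max=11
  Southwest: min=4, max=4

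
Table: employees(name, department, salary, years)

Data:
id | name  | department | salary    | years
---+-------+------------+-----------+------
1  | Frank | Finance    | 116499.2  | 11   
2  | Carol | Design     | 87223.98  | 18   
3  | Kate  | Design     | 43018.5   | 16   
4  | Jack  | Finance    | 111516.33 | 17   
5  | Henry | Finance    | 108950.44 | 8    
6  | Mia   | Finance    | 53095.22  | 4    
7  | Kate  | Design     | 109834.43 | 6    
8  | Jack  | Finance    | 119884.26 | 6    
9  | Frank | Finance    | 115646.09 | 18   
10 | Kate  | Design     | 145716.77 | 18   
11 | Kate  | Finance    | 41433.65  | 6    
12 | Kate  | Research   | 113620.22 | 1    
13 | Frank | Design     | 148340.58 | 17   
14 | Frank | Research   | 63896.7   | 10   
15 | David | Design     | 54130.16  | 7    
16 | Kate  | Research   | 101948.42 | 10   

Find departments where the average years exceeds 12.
SELECT department, AVG(years)
FROM employees
GROUP BY department
HAVING AVG(years) > 12

Result:
  Design: avg=13.67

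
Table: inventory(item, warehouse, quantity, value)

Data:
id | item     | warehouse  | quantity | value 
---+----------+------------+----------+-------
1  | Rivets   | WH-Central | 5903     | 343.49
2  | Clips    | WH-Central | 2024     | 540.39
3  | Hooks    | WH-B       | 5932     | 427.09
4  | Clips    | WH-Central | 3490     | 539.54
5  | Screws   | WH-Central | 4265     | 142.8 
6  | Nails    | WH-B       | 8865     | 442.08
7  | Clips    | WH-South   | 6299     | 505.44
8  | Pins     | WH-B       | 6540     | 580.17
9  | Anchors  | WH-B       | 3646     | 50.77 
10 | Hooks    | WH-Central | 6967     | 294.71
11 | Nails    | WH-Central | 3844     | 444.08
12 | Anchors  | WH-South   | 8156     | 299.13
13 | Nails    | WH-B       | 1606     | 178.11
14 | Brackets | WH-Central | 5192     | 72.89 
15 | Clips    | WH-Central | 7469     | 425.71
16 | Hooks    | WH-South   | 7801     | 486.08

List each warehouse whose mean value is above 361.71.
SELECT warehouse, AVG(value)
FROM inventory
GROUP BY warehouse
HAVING AVG(value) > 361.71

Result:
  WH-South: avg=430.22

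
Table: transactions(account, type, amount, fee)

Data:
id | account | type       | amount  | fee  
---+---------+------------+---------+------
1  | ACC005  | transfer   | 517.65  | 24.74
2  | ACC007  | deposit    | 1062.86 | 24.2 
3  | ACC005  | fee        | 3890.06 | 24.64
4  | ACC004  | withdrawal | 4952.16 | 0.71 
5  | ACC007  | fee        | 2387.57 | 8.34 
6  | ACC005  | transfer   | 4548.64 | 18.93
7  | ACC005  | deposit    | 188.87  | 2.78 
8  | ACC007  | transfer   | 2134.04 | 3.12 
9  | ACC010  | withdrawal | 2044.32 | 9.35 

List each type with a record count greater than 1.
SELECT type, COUNT(*) as cnt
FROM transactions
GROUP BY type
HAVING COUNT(*) > 1

Result:
  deposit: 2
  fee: 2
  transfer: 3
  withdrawal: 2

Note: HAVING filters groups after aggregation, WHERE filters rows before.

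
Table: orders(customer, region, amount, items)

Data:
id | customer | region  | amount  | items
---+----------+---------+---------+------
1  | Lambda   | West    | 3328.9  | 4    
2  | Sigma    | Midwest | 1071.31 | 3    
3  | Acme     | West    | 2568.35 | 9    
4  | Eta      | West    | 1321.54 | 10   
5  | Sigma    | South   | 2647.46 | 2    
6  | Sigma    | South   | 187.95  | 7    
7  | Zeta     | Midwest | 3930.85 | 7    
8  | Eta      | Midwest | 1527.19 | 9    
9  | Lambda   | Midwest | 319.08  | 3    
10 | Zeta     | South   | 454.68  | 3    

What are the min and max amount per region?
SELECT region, MIN(amount), MAX(amount)
FROM orders
GROUP BY region

Result:
  Midwest: min=319.08, max=3930.85
  South: min=187.95, max=2647.46
  West: min=1321.54, max=3328.90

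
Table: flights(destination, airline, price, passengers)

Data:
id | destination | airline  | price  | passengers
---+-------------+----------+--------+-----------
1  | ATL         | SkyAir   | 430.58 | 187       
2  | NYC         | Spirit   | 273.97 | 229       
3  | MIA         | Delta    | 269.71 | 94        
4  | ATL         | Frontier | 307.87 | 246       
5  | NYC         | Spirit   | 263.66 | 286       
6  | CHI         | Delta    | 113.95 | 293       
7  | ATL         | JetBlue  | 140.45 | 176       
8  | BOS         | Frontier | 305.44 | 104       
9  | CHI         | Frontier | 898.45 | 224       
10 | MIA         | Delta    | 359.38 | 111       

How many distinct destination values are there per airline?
SELECT airline, COUNT(DISTINCT destination)
FROM flights
GROUP BY airline

Result:
  Delta: 2 distinct
  Frontier: 3 distinct
  JetBlue: 1 distinct
  SkyAir: 1 distinct
  Spirit: 1 distinct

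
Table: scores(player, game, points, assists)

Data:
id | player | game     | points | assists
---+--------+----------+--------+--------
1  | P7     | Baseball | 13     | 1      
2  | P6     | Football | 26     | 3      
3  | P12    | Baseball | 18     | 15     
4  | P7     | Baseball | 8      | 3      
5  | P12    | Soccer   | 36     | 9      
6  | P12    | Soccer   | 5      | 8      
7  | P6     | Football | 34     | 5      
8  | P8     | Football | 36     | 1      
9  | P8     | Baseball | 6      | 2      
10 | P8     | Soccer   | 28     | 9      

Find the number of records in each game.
SELECT game, COUNT(*) as count
FROM scores
GROUP BY game

Result:
  Baseball: 4
  Football: 3
  Soccer: 3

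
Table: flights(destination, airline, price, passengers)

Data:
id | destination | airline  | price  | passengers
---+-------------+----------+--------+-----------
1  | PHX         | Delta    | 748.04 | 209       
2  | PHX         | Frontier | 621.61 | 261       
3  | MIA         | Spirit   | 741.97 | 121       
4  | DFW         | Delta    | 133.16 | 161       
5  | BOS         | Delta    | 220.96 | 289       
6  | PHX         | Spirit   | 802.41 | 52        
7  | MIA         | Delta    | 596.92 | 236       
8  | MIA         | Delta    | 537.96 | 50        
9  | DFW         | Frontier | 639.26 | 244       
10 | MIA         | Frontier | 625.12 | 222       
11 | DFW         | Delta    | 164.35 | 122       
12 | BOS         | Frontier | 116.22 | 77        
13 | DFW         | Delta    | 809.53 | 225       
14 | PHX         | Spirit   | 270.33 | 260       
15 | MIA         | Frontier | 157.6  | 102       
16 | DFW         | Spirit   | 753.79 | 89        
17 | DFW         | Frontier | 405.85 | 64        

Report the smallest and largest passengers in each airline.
SELECT airline, MIN(passengers), MAX(passengers)
FROM flights
GROUP BY airline

Result:
  Delta: min=50, max=289
  Frontier: min=64, max=261
  Spirit: min=52, max=260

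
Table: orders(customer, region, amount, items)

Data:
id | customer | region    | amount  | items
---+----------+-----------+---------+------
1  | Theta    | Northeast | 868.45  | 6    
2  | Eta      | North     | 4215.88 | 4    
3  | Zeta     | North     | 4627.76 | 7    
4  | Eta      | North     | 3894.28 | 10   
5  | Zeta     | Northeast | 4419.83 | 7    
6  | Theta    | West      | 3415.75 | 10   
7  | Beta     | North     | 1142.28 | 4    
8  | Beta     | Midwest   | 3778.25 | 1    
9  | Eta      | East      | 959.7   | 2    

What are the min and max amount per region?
SELECT region, MIN(amount), MAX(amount)
FROM orders
GROUP BY region

Result:
  East: min=959.70, max=959.70
  Midwest: min=3778.25, max=3778.25
  North: min=1142.28, max=4627.76
  Northeast: min=868.45, max=4419.83
  West: min=3415.75, max=3415.75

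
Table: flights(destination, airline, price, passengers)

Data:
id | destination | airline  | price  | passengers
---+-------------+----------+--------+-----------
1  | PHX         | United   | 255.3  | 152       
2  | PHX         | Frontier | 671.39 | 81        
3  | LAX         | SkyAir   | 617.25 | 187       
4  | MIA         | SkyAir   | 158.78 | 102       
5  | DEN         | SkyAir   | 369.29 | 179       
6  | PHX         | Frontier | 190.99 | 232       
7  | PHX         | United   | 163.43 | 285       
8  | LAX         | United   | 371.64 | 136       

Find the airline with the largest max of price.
SELECT airline, MAX(price) as val
FROM flights
GROUP BY airline
ORDER BY val DESC
LIMIT 1

Result: Frontier with max(price) = 671.39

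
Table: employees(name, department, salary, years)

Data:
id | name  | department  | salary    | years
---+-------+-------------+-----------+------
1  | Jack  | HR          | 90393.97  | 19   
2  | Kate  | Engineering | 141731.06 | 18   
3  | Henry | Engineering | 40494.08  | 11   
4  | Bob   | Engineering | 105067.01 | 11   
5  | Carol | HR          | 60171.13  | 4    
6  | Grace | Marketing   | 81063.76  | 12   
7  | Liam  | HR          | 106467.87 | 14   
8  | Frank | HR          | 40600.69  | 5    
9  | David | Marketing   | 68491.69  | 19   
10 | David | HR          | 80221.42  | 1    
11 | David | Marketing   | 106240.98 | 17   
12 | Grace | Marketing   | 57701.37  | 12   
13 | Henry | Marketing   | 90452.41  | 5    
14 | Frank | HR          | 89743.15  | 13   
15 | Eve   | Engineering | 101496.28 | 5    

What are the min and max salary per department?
SELECT department, MIN(salary), MAX(salary)
FROM employees
GROUP BY department

Result:
  Engineering: min=40494.08, max=141731.06
  HR: min=40600.69, max=106467.87
  Marketing: min=57701.37, max=106240.98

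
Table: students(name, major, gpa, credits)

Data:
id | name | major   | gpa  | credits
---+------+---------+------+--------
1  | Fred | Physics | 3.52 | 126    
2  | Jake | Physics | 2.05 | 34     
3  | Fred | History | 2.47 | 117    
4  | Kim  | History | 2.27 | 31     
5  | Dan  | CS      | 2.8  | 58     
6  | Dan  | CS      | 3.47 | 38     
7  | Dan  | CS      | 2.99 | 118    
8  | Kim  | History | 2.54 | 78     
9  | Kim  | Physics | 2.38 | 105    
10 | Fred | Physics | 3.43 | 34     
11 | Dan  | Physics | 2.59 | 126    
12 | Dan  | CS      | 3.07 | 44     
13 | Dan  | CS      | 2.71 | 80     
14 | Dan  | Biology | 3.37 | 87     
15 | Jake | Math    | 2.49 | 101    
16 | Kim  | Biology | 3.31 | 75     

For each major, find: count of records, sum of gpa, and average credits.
SELECT major,
       COUNT(*) as cnt,
       SUM(gpa) as total_gpa,
       AVG(credits) as avg_credits
FROM students
GROUP BY major

Result:
  Biology: 2 records, 6.68 total gpa, 81.00 avg credits
  CS: 5 records, 15.04 total gpa, 67.60 avg credits
  History: 3 records, 7.28 total gpa, 75.33 avg credits
  Math: 1 records, 2.49 total gpa, 101.00 avg credits
  Physics: 5 records, 13.97 total gpa, 85.00 avg credits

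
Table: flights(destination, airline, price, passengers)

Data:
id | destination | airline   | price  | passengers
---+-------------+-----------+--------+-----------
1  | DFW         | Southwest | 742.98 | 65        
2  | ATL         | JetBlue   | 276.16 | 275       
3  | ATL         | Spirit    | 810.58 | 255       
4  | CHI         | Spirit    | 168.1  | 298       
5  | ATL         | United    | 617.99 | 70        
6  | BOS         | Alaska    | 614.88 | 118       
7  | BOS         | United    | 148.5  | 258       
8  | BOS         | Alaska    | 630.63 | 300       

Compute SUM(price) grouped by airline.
SELECT airline, SUM(price) as result
FROM flights
GROUP BY airline

Result:
  Alaska: 1245.51
  JetBlue: 276.16
  Southwest: 742.98
  Spirit: 978.68
  United: 766.49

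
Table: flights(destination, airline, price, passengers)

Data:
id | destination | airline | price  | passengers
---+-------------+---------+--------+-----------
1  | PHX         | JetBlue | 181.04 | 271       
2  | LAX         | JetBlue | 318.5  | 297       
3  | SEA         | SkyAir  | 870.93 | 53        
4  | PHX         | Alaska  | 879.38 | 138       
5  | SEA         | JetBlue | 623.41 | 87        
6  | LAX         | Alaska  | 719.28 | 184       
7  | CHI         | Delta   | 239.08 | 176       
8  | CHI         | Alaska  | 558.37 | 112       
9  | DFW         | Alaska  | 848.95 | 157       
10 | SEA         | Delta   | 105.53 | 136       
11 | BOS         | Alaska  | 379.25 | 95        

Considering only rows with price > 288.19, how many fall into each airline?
SELECT airline, COUNT(*)
FROM flights
WHERE price > 288.19
GROUP BY airline

Note: WHERE filters rows before grouping.

Result:
  Alaska: 5
  JetBlue: 2
  SkyAir: 1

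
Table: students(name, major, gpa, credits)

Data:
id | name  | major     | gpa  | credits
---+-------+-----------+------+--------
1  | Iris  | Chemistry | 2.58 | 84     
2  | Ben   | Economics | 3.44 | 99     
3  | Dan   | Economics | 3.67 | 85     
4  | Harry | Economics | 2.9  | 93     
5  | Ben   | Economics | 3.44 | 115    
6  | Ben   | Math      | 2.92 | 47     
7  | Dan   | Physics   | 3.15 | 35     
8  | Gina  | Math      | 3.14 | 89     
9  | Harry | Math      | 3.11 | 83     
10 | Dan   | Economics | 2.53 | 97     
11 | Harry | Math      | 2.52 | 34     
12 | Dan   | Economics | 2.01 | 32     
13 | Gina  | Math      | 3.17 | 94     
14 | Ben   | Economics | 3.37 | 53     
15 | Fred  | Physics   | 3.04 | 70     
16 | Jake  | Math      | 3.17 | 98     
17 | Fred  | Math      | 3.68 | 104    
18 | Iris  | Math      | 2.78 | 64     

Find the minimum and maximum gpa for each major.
SELECT major, MIN(gpa), MAX(gpa)
FROM students
GROUP BY major

Result:
  Chemistry: min=2.58, max=2.58
  Economics: min=2.01, max=3.67
  Math: min=2.52, max=3.68
  Physics: min=3.04, max=3.15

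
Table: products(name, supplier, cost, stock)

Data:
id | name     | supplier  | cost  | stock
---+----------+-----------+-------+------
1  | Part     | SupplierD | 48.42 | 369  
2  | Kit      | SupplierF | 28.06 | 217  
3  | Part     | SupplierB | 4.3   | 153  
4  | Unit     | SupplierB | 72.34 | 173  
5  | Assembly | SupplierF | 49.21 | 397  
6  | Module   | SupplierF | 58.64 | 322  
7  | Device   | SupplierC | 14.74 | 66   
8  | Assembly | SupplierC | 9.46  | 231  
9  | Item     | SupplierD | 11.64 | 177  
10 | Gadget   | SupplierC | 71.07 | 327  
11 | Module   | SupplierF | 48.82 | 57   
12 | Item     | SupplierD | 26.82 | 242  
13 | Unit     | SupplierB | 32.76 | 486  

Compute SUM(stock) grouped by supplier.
SELECT supplier, SUM(stock) as result
FROM products
GROUP BY supplier

Result:
  SupplierB: 812
  SupplierC: 624
  SupplierD: 788
  SupplierF: 993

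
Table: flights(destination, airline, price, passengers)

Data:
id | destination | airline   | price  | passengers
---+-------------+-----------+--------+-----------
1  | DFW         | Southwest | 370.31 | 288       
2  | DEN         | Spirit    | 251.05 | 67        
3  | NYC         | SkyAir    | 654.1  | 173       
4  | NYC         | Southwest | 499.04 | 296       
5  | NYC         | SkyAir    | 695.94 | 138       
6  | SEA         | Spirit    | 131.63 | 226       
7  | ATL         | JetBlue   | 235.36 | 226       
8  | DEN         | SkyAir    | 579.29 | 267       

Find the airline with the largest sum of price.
SELECT airline, SUM(price) as val
FROM flights
GROUP BY airline
ORDER BY val DESC
LIMIT 1

Result: SkyAir with sum(price) = 1929.33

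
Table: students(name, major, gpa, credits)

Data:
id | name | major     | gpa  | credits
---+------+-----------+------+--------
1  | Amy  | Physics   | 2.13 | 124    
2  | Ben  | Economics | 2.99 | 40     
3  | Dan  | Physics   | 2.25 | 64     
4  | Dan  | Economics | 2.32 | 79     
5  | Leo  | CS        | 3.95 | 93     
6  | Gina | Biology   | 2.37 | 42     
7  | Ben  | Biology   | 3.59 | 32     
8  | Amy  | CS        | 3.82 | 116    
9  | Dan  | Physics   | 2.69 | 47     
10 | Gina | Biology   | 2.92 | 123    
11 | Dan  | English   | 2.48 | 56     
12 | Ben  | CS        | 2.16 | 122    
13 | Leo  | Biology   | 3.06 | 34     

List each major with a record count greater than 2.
SELECT major, COUNT(*) as cnt
FROM students
GROUP BY major
HAVING COUNT(*) > 2

Result:
  Biology: 4
  CS: 3
  Physics: 3

Note: HAVING filters groups after aggregation, WHERE filters rows before.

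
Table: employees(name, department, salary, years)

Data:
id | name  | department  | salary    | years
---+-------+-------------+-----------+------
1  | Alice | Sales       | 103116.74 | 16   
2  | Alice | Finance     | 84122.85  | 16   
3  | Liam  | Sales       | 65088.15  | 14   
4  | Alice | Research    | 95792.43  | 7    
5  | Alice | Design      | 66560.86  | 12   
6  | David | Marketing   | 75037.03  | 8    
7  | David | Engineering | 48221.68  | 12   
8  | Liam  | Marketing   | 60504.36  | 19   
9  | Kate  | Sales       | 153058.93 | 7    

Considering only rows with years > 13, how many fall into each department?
SELECT department, COUNT(*)
FROM employees
WHERE years > 13
GROUP BY department

Note: WHERE filters rows before grouping.

Result:
  Finance: 1
  Marketing: 1
  Sales: 2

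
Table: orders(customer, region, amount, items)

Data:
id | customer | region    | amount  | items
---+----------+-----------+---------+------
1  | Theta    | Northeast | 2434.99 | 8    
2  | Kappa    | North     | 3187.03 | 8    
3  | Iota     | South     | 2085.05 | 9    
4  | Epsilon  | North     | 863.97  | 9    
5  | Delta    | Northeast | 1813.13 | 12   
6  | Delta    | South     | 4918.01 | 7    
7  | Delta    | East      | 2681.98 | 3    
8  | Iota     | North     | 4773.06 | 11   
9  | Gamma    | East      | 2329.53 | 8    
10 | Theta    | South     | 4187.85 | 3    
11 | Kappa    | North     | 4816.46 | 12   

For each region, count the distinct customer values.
SELECT region, COUNT(DISTINCT customer)
FROM orders
GROUP BY region

Result:
  East: 2 distinct
  North: 3 distinct
  Northeast: 2 distinct
  South: 3 distinct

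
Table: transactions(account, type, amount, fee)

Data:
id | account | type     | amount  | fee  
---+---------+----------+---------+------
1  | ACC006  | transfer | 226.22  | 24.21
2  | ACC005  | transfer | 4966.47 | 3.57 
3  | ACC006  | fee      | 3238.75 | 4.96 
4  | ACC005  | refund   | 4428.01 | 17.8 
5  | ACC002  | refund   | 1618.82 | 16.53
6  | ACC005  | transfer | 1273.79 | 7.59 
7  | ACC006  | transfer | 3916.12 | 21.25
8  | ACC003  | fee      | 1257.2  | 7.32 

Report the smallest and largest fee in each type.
SELECT type, MIN(fee), MAX(fee)
FROM transactions
GROUP BY type

Result:
  fee: min=4.96, max=7.32
  refund: min=16.53, max=17.80
  transfer: min=3.57, max=24.21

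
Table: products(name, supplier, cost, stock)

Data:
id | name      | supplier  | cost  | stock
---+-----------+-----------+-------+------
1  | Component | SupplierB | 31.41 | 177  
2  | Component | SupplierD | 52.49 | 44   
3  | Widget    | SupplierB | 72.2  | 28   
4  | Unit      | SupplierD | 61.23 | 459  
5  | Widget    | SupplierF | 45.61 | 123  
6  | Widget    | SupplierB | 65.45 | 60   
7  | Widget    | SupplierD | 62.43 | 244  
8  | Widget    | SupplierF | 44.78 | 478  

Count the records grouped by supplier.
SELECT supplier, COUNT(*) as count
FROM products
GROUP BY supplier

Result:
  SupplierB: 3
  SupplierD: 3
  SupplierF: 2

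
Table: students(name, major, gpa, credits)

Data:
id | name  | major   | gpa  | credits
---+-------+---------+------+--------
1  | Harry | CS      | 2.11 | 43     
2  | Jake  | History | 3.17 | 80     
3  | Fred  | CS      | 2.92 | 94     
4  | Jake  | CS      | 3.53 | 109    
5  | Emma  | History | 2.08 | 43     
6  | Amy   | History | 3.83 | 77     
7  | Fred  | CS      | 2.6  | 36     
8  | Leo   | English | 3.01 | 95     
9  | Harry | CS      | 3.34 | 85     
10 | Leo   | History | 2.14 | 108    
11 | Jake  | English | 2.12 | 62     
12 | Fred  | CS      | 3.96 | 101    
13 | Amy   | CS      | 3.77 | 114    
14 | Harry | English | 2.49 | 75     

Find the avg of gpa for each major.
SELECT major, AVG(gpa) as result
FROM students
GROUP BY major

Result:
  CS: 3.18
  English: 2.54
  History: 2.81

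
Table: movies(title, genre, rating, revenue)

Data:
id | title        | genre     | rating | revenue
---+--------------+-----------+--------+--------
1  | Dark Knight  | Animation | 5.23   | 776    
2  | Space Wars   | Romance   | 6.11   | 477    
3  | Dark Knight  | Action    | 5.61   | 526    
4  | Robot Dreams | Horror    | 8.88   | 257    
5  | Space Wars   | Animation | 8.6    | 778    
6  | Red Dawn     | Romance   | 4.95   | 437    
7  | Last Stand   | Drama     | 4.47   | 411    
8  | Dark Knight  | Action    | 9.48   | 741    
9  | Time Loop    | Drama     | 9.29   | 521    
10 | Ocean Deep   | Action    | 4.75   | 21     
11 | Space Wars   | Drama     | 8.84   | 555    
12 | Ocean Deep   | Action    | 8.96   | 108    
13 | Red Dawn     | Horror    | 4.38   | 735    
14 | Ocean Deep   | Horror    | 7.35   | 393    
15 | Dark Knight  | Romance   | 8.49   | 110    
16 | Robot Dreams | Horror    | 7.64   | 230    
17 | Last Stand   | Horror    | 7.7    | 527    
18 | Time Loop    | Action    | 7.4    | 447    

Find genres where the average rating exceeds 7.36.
SELECT genre, AVG(rating)
FROM movies
GROUP BY genre
HAVING AVG(rating) > 7.36

Result:
  Drama: avg=7.53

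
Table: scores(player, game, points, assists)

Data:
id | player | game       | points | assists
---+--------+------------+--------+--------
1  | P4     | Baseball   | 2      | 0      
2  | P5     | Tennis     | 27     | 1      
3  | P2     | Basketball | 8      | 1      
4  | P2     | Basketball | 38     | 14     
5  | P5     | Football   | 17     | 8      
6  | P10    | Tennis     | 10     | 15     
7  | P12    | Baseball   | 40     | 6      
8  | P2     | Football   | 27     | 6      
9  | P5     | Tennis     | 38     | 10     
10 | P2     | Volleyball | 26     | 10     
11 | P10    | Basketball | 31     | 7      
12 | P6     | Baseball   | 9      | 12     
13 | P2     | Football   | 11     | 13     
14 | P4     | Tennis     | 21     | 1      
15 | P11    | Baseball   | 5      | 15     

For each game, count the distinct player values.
SELECT game, COUNT(DISTINCT player)
FROM scores
GROUP BY game

Result:
  Baseball: 4 distinct
  Basketball: 2 distinct
  Football: 2 distinct
  Tennis: 3 distinct
  Volleyball: 1 distinct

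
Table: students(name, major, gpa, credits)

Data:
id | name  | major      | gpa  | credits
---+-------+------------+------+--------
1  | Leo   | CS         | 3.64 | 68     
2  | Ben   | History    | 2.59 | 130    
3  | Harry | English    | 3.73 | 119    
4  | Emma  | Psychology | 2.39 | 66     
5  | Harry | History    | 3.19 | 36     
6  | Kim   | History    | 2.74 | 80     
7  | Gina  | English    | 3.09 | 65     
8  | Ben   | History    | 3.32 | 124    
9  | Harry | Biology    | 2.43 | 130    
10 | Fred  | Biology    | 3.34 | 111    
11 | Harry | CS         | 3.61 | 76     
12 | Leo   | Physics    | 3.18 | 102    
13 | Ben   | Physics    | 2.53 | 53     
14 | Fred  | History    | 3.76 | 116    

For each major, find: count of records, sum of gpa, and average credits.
SELECT major,
       COUNT(*) as cnt,
       SUM(gpa) as total_gpa,
       AVG(credits) as avg_credits
FROM students
GROUP BY major

Result:
  Biology: 2 records, 5.77 total gpa, 120.50 avg credits
  CS: 2 records, 7.25 total gpa, 72.00 avg credits
  English: 2 records, 6.82 total gpa, 92.00 avg credits
  History: 5 records, 15.60 total gpa, 97.20 avg credits
  Physics: 2 records, 5.71 total gpa, 77.50 avg credits
  Psychology: 1 records, 2.39 total gpa, 66.00 avg credits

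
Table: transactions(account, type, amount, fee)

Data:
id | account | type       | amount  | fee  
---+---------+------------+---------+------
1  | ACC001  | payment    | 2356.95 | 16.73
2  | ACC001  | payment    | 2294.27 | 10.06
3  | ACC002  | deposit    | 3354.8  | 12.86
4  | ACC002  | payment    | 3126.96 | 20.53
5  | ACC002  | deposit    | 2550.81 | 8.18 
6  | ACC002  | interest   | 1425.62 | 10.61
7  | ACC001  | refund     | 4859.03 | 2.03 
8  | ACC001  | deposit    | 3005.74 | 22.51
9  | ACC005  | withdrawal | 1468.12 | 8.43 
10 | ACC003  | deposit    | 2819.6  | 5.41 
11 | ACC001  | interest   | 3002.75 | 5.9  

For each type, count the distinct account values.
SELECT type, COUNT(DISTINCT account)
FROM transactions
GROUP BY type

Result:
  deposit: 3 distinct
  interest: 2 distinct
  payment: 2 distinct
  refund: 1 distinct
  withdrawal: 1 distinct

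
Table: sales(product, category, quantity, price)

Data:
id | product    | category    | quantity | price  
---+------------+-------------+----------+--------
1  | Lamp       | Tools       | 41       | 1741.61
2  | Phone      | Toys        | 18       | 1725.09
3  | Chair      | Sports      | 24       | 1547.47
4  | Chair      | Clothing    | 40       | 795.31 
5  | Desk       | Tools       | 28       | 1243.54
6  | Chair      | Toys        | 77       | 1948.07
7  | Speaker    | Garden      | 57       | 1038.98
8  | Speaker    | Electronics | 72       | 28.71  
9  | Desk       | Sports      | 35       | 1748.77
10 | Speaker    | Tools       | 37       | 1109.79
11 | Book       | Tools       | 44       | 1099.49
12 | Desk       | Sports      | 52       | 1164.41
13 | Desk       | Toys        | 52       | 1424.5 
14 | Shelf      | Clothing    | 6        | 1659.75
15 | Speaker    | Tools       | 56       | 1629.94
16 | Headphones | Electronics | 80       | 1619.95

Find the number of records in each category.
SELECT category, COUNT(*) as count
FROM sales
GROUP BY category

Result:
  Clothing: 2
  Electronics: 2
  Garden: 1
  Sports: 3
  Tools: 5
  Toys: 3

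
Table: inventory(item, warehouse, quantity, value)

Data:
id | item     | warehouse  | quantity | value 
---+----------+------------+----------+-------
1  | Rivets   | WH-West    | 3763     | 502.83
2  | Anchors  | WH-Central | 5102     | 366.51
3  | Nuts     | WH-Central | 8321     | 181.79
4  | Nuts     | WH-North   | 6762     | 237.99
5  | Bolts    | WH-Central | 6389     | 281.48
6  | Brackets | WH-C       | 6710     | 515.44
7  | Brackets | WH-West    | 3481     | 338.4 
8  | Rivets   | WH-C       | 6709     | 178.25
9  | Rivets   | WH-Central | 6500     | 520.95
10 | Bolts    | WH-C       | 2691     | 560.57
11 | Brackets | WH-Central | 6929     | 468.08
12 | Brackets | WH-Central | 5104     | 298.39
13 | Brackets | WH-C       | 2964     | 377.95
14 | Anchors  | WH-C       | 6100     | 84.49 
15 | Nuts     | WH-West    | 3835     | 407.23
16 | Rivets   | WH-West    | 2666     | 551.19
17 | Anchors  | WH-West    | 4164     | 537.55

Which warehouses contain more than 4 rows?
SELECT warehouse, COUNT(*) as cnt
FROM inventory
GROUP BY warehouse
HAVING COUNT(*) > 4

Result:
  WH-C: 5
  WH-Central: 6
  WH-West: 5

Note: HAVING filters groups after aggregation, WHERE filters rows before.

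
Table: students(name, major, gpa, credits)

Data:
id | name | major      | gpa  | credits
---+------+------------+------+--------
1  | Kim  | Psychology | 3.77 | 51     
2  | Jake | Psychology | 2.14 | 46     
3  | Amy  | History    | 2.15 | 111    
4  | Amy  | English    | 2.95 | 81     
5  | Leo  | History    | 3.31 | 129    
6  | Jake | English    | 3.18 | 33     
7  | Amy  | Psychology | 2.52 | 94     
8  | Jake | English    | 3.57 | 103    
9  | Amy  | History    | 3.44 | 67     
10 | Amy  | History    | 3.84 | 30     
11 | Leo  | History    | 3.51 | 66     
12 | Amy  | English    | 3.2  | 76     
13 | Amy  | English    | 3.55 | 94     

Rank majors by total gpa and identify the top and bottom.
SELECT major, SUM(gpa)
FROM students
GROUP BY major
ORDER BY SUM(gpa)

All groups:
  Psychology: 8.43
  History: 16.25
  English: 16.45

Highest: English (16.45)
Lowest: Psychology (8.43)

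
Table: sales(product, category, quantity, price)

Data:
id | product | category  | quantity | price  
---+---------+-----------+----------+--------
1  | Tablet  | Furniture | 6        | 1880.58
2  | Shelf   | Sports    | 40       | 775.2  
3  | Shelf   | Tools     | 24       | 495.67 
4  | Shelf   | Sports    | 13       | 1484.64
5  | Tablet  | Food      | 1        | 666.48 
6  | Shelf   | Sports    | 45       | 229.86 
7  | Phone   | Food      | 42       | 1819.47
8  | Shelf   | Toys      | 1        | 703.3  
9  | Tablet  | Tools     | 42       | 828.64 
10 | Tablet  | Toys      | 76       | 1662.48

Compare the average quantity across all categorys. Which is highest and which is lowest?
SELECT category, AVG(quantity)
FROM sales
GROUP BY category
ORDER BY AVG(quantity)

All groups:
  Furniture: 6.00
  Food: 21.50
  Sports: 32.67
  Tools: 33.00
  Toys: 38.50

Highest: Toys (38.50)
Lowest: Furniture (6.00)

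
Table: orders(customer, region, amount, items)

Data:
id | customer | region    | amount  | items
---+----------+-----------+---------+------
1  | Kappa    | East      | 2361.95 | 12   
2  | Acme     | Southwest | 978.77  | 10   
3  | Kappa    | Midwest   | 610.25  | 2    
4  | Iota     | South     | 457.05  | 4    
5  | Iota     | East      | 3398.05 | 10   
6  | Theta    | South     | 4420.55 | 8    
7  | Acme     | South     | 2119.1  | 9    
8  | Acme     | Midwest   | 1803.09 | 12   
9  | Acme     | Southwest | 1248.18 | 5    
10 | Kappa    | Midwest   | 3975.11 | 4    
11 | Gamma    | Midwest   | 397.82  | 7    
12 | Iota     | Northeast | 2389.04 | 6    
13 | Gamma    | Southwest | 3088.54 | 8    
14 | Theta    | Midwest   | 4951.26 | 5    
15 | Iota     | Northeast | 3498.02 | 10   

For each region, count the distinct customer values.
SELECT region, COUNT(DISTINCT customer)
FROM orders
GROUP BY region

Result:
  East: 2 distinct
  Midwest: 4 distinct
  Northeast: 1 distinct
  South: 3 distinct
  Southwest: 2 distinct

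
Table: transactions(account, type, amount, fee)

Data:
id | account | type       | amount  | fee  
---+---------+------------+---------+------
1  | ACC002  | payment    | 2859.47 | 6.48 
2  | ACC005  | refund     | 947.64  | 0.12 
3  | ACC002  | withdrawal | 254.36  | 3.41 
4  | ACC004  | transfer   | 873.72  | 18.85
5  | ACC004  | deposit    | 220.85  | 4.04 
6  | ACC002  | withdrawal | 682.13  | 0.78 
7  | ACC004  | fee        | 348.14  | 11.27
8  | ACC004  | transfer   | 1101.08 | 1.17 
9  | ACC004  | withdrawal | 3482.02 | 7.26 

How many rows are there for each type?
SELECT type, COUNT(*) as count
FROM transactions
GROUP BY type

Result:
  deposit: 1
  fee: 1
  payment: 1
  refund: 1
  transfer: 2
  withdrawal: 3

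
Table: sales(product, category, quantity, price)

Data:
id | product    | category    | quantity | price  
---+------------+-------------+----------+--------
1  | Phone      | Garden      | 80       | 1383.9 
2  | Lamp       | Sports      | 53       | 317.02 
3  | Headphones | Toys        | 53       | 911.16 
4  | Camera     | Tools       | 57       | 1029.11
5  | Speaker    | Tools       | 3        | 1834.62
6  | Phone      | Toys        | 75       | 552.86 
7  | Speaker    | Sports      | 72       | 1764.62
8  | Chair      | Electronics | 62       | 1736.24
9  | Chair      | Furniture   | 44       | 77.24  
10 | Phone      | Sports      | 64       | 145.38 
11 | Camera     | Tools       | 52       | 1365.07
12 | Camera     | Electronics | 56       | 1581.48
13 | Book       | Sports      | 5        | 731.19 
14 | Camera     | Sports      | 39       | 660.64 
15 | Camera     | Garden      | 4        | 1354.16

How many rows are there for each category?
SELECT category, COUNT(*) as count
FROM sales
GROUP BY category

Result:
  Electronics: 2
  Furniture: 1
  Garden: 2
  Sports: 5
  Tools: 3
  Toys: 2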